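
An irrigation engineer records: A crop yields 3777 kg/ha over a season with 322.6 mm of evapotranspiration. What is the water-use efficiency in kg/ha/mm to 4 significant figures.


Approach: apply the water-use efficiency ratio, WUE = yield/ET.
WUE = 3777 / 322.6 = 11.71 kg/ha/mm
Therefore the water-use efficiency = 11.71 kg/ha/mm.


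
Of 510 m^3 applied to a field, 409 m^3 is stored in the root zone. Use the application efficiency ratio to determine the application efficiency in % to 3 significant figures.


Approach: apply the application efficiency ratio, Ea = (stored/applied)*100.
Ea = (409/510)*100 = 80.2 %
Therefore the application efficiency = 80.2 %.


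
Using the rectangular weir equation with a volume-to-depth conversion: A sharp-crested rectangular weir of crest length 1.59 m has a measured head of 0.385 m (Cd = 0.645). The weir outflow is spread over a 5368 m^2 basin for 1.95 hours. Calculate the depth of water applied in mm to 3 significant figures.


Approach: apply the rectangular weir equation with a volume-to-depth conversion, Q = (2/3)*Cd*L*sqrt(2g)*H^1.5; d = Q*t/A * 1000.
Step 1 — weir discharge:
  Q = (2/3)*0.645*1.59*sqrt(2*9.81)*0.385^1.5 = 0.72345 m^3/s
Step 2 — volume: V = 0.72345 * 1.95*3600 = 5078.6 m^3
Step 3 — depth: d = V/A * 1000 = 5078.6/5368 * 1000 = 946 mm
Therefore the depth of water applied = 946 mm.


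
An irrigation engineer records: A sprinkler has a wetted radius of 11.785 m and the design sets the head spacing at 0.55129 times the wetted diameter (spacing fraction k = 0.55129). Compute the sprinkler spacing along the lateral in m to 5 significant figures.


Approach: apply the sprinkler spacing rule (spacing as a fraction of wetted diameter), S = k*(2*R).
S = 0.55129 * (2 * 11.785) = 12.994 m
Therefore the sprinkler spacing along the lateral = 12.994 m.


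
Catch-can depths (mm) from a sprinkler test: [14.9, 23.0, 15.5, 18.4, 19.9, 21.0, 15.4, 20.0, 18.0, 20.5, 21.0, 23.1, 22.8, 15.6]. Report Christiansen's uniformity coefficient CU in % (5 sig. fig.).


Approach: apply Christiansen's uniformity coefficient, CU = (1 - mean_abs_deviation/mean)*100.
mean = 19.22143 mm
mean |d_i - mean| = 2.504082 mm
CU = (1 - 2.504082/19.22143)*100 = 86.972 %
Therefore Christiansen's uniformity coefficient CU = 86.972 %.


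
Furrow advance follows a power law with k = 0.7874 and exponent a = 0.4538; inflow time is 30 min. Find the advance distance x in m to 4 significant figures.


Approach: apply the power-law advance function, x = k*t^a.
x = 0.7874 * 30^0.4538 = 3.686 m
Therefore the advance distance x = 3.686 m.


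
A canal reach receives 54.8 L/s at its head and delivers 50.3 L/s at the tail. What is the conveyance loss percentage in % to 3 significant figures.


Approach: apply the conveyance loss ratio, loss% = ((Q_head - Q_tail)/Q_head)*100.
loss = ((54.8 - 50.3)/54.8)*100 = 8.21 %
Therefore the conveyance loss percentage = 8.21 %.


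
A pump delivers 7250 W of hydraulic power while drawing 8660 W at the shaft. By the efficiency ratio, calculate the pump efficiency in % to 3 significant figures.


Approach: apply the efficiency ratio, eta = (P_out/P_in)*100.
eta = (7250 / 8660) * 100 = 83.7 %
Therefore the pump efficiency = 83.7 %.


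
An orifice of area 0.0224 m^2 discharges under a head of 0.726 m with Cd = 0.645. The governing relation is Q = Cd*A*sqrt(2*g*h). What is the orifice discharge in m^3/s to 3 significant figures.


Q = 0.645 * 0.0224 * sqrt(2*9.81*0.726) = 0.0545 m^3/s
Therefore the orifice discharge = 0.0545 m^3/s.


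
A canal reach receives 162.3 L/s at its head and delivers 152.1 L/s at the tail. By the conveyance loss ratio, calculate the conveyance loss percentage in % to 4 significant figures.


Approach: apply the conveyance loss ratio, loss% = ((Q_head - Q_tail)/Q_head)*100.
loss = ((162.3 - 152.1)/162.3)*100 = 6.285 %
Therefore the conveyance loss percentage = 6.285 %.


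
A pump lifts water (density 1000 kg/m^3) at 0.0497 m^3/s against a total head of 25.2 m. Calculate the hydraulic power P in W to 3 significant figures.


Approach: apply the hydraulic power relation, P = rho*g*Q*H.
P = 1000 * 9.81 * 0.0497 * 25.2 = 12300 W
Therefore the hydraulic power P = 12300 W.


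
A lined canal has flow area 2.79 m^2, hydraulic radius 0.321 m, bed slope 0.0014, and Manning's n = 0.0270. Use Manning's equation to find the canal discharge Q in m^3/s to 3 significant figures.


Approach: apply Manning's equation, Q = (1/n)*A*R^(2/3)*S^(1/2).
Q = (1/0.0270) * 2.79 * 0.321^(2/3) * 0.0014^(1/2) = 1.81 m^3/s
Therefore the canal discharge Q = 1.81 m^3/s.


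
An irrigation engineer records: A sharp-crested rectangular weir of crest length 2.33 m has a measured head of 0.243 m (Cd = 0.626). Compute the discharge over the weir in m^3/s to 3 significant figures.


Approach: apply the rectangular weir equation, Q = (2/3)*Cd*L*sqrt(2g)*H^1.5.
Q = (2/3)*0.626*2.33*sqrt(2*9.81)*0.243^1.5 = 0.516 m^3/s
Therefore the discharge over the weir = 0.516 m^3/s.


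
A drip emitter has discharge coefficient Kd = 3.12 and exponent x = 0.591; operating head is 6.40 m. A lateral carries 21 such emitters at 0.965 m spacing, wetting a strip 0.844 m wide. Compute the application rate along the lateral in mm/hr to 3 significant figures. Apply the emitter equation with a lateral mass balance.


Approach: apply the emitter equation with a lateral mass balance, q = Kd*h^x; Q = n*q; rate = Q/(n*spacing*width).
Step 1 — single emitter flow (q = Kd*h^x):
  q = 3.12 * 6.40^0.591 = 9.3456 L/hr
Step 2 — total lateral flow: Q = 21 * 9.3456 = 196.26 L/hr
Step 3 — wetted area: A = 21 * 0.965 * 0.844 = 17.104 m^2
Step 4 — application rate: Q/A = 196.26/17.104 = 11.5 mm/hr
Therefore the application rate along the lateral = 11.5 mm/hr.


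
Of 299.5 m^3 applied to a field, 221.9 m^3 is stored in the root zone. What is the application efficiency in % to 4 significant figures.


Approach: apply the application efficiency ratio, Ea = (stored/applied)*100.
Ea = (221.9/299.5)*100 = 74.09 %
Therefore the application efficiency = 74.09 %.


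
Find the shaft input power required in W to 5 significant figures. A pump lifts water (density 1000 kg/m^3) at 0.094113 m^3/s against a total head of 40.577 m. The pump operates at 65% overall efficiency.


Approach: apply hydraulic power then efficiency conversion, P = rho*g*Q*H; P_in = P/eta.
Step 1 — hydraulic power (P = rho*g*Q*H):
  P = 1000 * 9.81 * 0.094113 * 40.577 = 37462.66 W
Step 2 — input power: P_in = P/eta = 37462.66 / 0.65 = 57635 W
Therefore the shaft input power required = 57635 W.


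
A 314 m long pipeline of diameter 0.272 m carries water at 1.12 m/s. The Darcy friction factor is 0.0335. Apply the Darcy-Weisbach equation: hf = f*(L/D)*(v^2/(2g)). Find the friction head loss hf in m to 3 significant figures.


hf = 0.0335 * (314/0.272) * (1.12^2 / (2*9.81))
hf = 2.47 m
Therefore the friction head loss hf = 2.47 m.


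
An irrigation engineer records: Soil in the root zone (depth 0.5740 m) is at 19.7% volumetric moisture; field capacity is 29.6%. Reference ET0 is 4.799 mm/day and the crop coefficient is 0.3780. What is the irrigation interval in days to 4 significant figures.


Approach: apply soil-water budget scheduling, SMD = (FC-theta)/100*depth*1000; ETc = ET0*Kc; interval = SMD/ETc.
Step 1 — soil moisture deficit:
  SMD = (29.6 - 19.7)/100 * 0.5740 * 1000 = 56.8260 mm
Step 2 — daily crop ET (ETc = ET0*Kc):
  ETc = 4.799 * 0.3780 = 1.81402 mm/day
Step 3 — irrigation interval (SMD/ETc):
  interval = 56.8260 / 1.81402 = 31.33 days
Therefore the irrigation interval = 31.33 days.


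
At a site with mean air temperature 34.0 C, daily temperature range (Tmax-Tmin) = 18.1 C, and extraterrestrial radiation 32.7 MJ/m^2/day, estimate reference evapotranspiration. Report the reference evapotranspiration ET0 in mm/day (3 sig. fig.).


Approach: apply the Hargreaves-Samani method, ET0 = 0.0023*(Tmean+17.8)*sqrt(Tmax-Tmin)*0.408*Ra.
ET0 = 0.0023*(34.0+17.8)*sqrt(18.1)*0.408*32.7 = 6.76 mm/day
Therefore the reference evapotranspiration ET0 = 6.76 mm/day.


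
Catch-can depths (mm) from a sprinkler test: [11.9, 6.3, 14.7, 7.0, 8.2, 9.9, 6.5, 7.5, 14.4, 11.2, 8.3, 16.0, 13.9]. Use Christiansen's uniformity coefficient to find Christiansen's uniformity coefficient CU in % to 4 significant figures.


Approach: apply Christiansen's uniformity coefficient, CU = (1 - mean_abs_deviation/mean)*100.
mean = 10.4462 mm
mean |d_i - mean| = 2.98817 mm
CU = (1 - 2.98817/10.4462)*100 = 71.39 %
Therefore Christiansen's uniformity coefficient CU = 71.39 %.


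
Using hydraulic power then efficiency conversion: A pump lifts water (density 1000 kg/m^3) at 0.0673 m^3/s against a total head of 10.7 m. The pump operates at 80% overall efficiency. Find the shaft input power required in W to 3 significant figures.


Approach: apply hydraulic power then efficiency conversion, P = rho*g*Q*H; P_in = P/eta.
Step 1 — hydraulic power (P = rho*g*Q*H):
  P = 1000 * 9.81 * 0.0673 * 10.7 = 7064.3 W
Step 2 — input power: P_in = P/eta = 7064.3 / 0.8 = 8830 W
Therefore the shaft input power required = 8830 W.


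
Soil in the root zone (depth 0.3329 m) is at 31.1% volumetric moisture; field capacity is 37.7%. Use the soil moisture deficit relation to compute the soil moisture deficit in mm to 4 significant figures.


Approach: apply the soil moisture deficit relation, SMD = (FC - theta)/100 * depth * 1000.
SMD = (37.7 - 31.1)/100 * 0.3329 * 1000 = 21.97 mm
Therefore the soil moisture deficit = 21.97 mm.


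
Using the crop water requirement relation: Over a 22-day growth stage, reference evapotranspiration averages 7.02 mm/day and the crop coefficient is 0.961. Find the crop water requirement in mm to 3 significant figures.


Approach: apply the crop water requirement relation, CWR = ET0 * Kc * days.
CWR = 7.02 * 0.961 * 22 = 148 mm
Therefore the crop water requirement = 148 mm.


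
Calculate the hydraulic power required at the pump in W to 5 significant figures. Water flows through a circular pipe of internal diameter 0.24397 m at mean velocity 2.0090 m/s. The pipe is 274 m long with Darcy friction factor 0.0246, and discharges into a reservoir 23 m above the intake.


Approach: apply continuity + Darcy-Weisbach + hydraulic power, Q = A*v; hf = f*(L/D)*(v^2/(2g)); H = static + hf; P = rho*g*Q*H.
Step 1 — flow rate (continuity, Q = A*v):
  A = pi*(0.24397/2)^2 = 0.04674797 m^2
  Q = 0.04674797 * 2.0090 = 0.09391667 m^3/s
Step 2 — friction head loss (Darcy-Weisbach):
  hf = 0.0246 * (274/0.24397) * (2.0090^2 / (2*9.81))
  hf = 5.683425 m
Step 3 — total head: H = 23 + 5.683425 = 28.68342 m
Step 4 — hydraulic power (P = rho*g*Q*H):
  P = 1000 * 9.81 * 0.09391667 * 28.68342 = 26427 W
Therefore the hydraulic power required at the pump = 26427 W.


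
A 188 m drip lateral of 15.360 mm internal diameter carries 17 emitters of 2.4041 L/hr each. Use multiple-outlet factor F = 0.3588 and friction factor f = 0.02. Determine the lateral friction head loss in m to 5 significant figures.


Approach: apply Darcy-Weisbach with the multiple-outlet F-factor, Q = n*q/(3600*1000) m^3/s; v = Q/A; hf = F*f*(L/D)*(v^2/(2g)).
Q = 17*2.4041/(3600*1000) = 1.135269e-05 m^3/s
A = pi*(15.360e-3/2)^2 = 1.852987e-04 m^2, so v = Q/A = 0.06126700 m/s
hf = 0.3588*0.02*(188/0.015360)*(0.06126700^2/(2*9.81)) = 0.016804 m
Therefore the lateral friction head loss = 0.016804 m.


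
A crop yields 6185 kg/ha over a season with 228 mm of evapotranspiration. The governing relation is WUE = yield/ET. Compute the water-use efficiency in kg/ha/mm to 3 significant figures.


WUE = 6185 / 228 = 27.1 kg/ha/mm
Therefore the water-use efficiency = 27.1 kg/ha/mm.


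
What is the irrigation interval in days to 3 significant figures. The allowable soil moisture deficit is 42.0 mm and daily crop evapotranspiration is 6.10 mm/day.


Approach: apply the irrigation interval relation, interval = SMD / ETc.
interval = 42.0 / 6.10 = 6.89 days
Therefore the irrigation interval = 6.89 days.


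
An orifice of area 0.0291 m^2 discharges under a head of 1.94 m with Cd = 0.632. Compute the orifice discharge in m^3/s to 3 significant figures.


Approach: apply the orifice equation, Q = Cd*A*sqrt(2*g*h).
Q = 0.632 * 0.0291 * sqrt(2*9.81*1.94) = 0.113 m^3/s
Therefore the orifice discharge = 0.113 m^3/s.


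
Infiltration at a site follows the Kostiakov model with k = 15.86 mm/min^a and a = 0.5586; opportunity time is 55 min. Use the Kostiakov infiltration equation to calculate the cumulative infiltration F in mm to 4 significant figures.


Approach: apply the Kostiakov infiltration equation, F = k*t^a.
F = 15.86 * 55^0.5586 = 148.8 mm
Therefore the cumulative infiltration F = 148.8 mm.


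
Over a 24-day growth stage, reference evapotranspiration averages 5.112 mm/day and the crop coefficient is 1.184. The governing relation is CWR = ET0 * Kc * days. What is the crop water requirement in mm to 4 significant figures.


CWR = 5.112 * 1.184 * 24 = 145.3 mm
Therefore the crop water requirement = 145.3 mm.


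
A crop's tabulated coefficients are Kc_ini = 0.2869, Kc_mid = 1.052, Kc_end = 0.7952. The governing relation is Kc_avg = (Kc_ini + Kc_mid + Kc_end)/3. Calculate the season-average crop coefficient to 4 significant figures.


Kc_avg = (0.2869 + 1.052 + 0.7952)/3 = 0.7114
Therefore the season-average crop coefficient = 0.7114.


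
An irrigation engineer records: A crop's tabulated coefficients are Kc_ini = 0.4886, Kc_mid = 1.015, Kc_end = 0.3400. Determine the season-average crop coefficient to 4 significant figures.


Approach: apply a simple seasonal average, Kc_avg = (Kc_ini + Kc_mid + Kc_end)/3.
Kc_avg = (0.4886 + 1.015 + 0.3400)/3 = 0.6145
Therefore the season-average crop coefficient = 0.6145.


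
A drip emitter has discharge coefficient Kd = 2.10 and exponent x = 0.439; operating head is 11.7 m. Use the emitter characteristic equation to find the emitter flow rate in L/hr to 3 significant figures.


Approach: apply the emitter characteristic equation, q = Kd * h^x.
q = 2.10 * 11.7^0.439 = 6.18 L/hr
Therefore the emitter flow rate = 6.18 L/hr.


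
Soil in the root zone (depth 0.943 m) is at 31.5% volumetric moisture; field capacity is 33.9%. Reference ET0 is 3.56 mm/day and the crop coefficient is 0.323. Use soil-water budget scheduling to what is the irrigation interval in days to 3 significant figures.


Approach: apply soil-water budget scheduling, SMD = (FC-theta)/100*depth*1000; ETc = ET0*Kc; interval = SMD/ETc.
Step 1 — soil moisture deficit:
  SMD = (33.9 - 31.5)/100 * 0.943 * 1000 = 22.632 mm
Step 2 — daily crop ET (ETc = ET0*Kc):
  ETc = 3.56 * 0.323 = 1.1499 mm/day
Step 3 — irrigation interval (SMD/ETc):
  interval = 22.632 / 1.1499 = 19.7 days
Therefore the irrigation interval = 19.7 days.


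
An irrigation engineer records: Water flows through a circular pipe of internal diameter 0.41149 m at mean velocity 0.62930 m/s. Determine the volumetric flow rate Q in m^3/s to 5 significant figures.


Approach: apply the continuity equation for pipe flow, Q = A * v with A = pi*(D/2)^2.
A = pi*(0.41149/2)^2 = 0.1329868 m^2
Q = 0.1329868 * 0.62930 = 0.083689 m^3/s
Therefore the volumetric flow rate Q = 0.083689 m^3/s.


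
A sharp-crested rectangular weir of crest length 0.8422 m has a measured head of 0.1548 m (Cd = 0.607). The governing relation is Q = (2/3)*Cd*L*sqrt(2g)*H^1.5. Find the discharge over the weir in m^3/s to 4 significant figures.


Q = (2/3)*0.607*0.8422*sqrt(2*9.81)*0.1548^1.5 = 0.09194 m^3/s
Therefore the discharge over the weir = 0.09194 m^3/s.


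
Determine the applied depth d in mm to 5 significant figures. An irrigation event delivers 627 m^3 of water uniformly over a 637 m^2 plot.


Approach: apply depth from volume over area, d = (V/A)*1000.
d = (627 / 637) * 1000 = 984.30 mm
Therefore the applied depth d = 984.30 mm.


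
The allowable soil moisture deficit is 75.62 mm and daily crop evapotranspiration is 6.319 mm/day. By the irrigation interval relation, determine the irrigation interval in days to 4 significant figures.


Approach: apply the irrigation interval relation, interval = SMD / ETc.
interval = 75.62 / 6.319 = 11.97 days
Therefore the irrigation interval = 11.97 days.


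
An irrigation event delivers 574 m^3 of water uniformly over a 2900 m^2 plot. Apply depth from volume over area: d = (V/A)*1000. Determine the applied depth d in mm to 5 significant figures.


d = (574 / 2900) * 1000 = 197.93 mm
Therefore the applied depth d = 197.93 mm.


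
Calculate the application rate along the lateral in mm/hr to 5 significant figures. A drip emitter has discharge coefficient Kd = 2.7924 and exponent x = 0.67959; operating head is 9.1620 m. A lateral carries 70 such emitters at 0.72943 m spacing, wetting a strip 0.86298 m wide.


Approach: apply the emitter equation with a lateral mass balance, q = Kd*h^x; Q = n*q; rate = Q/(n*spacing*width).
Step 1 — single emitter flow (q = Kd*h^x):
  q = 2.7924 * 9.1620^0.67959 = 12.58162 L/hr
Step 2 — total lateral flow: Q = 70 * 12.58162 = 880.7135 L/hr
Step 3 — wetted area: A = 70 * 0.72943 * 0.86298 = 44.06385 m^2
Step 4 — application rate: Q/A = 880.7135/44.06385 = 19.987 mm/hr
Therefore the application rate along the lateral = 19.987 mm/hr.


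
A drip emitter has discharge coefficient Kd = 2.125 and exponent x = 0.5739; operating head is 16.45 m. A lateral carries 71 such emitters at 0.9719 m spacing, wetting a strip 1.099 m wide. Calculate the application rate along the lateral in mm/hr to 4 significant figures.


Approach: apply the emitter equation with a lateral mass balance, q = Kd*h^x; Q = n*q; rate = Q/(n*spacing*width).
Step 1 — single emitter flow (q = Kd*h^x):
  q = 2.125 * 16.45^0.5739 = 10.6003 L/hr
Step 2 — total lateral flow: Q = 71 * 10.6003 = 752.619 L/hr
Step 3 — wetted area: A = 71 * 0.9719 * 1.099 = 75.8364 m^2
Step 4 — application rate: Q/A = 752.619/75.8364 = 9.924 mm/hr
Therefore the application rate along the lateral = 9.924 mm/hr.


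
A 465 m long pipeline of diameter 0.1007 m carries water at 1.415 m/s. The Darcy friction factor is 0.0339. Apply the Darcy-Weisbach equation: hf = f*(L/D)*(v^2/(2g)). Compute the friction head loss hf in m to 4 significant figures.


hf = 0.0339 * (465/0.1007) * (1.415^2 / (2*9.81))
hf = 15.97 m
Therefore the friction head loss hf = 15.97 m.


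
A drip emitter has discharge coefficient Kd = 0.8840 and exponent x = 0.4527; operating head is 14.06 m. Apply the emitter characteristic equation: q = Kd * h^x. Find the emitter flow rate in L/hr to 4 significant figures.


q = 0.8840 * 14.06^0.4527 = 2.925 L/hr
Therefore the emitter flow rate = 2.925 L/hr.


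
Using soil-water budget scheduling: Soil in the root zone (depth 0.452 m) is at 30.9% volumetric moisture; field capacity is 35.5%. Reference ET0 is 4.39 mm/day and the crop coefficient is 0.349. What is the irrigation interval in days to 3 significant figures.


Approach: apply soil-water budget scheduling, SMD = (FC-theta)/100*depth*1000; ETc = ET0*Kc; interval = SMD/ETc.
Step 1 — soil moisture deficit:
  SMD = (35.5 - 30.9)/100 * 0.452 * 1000 = 20.792 mm
Step 2 — daily crop ET (ETc = ET0*Kc):
  ETc = 4.39 * 0.349 = 1.5321 mm/day
Step 3 — irrigation interval (SMD/ETc):
  interval = 20.792 / 1.5321 = 13.6 days
Therefore the irrigation interval = 13.6 days.


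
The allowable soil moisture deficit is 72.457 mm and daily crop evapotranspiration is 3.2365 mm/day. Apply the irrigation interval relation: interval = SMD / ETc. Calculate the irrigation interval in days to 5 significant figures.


interval = 72.457 / 3.2365 = 22.387 days
Therefore the irrigation interval = 22.387 days.


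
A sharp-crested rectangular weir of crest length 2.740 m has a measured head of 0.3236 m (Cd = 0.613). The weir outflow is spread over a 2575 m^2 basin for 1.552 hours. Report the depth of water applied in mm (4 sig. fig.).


Approach: apply the rectangular weir equation with a volume-to-depth conversion, Q = (2/3)*Cd*L*sqrt(2g)*H^1.5; d = Q*t/A * 1000.
Step 1 — weir discharge:
  Q = (2/3)*0.613*2.740*sqrt(2*9.81)*0.3236^1.5 = 0.913024 m^3/s
Step 2 — volume: V = 0.913024 * 1.552*3600 = 5101.25 m^3
Step 3 — depth: d = V/A * 1000 = 5101.25/2575 * 1000 = 1981 mm
Therefore the depth of water applied = 1981 mm.


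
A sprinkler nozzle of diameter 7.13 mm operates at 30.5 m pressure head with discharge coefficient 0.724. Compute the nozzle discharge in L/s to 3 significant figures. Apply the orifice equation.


Approach: apply the orifice equation, Q = Cd*A*sqrt(2*g*h), A = pi*(d/2)^2.
A = pi*(7.13e-3/2)^2 = 3.9927e-05 m^2
Q = 0.724 * 3.9927e-05 * sqrt(2*9.81*30.5) * 1000 = 0.707 L/s
Therefore the nozzle discharge = 0.707 L/s.


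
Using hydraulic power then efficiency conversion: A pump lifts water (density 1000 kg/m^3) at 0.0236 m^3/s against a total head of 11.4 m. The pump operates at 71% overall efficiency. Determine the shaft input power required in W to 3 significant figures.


Approach: apply hydraulic power then efficiency conversion, P = rho*g*Q*H; P_in = P/eta.
Step 1 — hydraulic power (P = rho*g*Q*H):
  P = 1000 * 9.81 * 0.0236 * 11.4 = 2639.3 W
Step 2 — input power: P_in = P/eta = 2639.3 / 0.71 = 3720 W
Therefore the shaft input power required = 3720 W.


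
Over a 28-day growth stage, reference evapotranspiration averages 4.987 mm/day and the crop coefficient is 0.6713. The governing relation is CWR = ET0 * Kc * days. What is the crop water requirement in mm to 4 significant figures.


CWR = 4.987 * 0.6713 * 28 = 93.74 mm
Therefore the crop water requirement = 93.74 mm.


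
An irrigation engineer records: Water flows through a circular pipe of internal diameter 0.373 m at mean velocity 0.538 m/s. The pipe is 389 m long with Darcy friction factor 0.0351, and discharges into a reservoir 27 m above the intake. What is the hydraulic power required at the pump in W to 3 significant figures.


Approach: apply continuity + Darcy-Weisbach + hydraulic power, Q = A*v; hf = f*(L/D)*(v^2/(2g)); H = static + hf; P = rho*g*Q*H.
Step 1 — flow rate (continuity, Q = A*v):
  A = pi*(0.373/2)^2 = 0.10927 m^2
  Q = 0.10927 * 0.538 = 0.058788 m^3/s
Step 2 — friction head loss (Darcy-Weisbach):
  hf = 0.0351 * (389/0.373) * (0.538^2 / (2*9.81))
  hf = 0.54002 m
Step 3 — total head: H = 27 + 0.54002 = 27.540 m
Step 4 — hydraulic power (P = rho*g*Q*H):
  P = 1000 * 9.81 * 0.058788 * 27.540 = 15900 W
Therefore the hydraulic power required at the pump = 15900 W.


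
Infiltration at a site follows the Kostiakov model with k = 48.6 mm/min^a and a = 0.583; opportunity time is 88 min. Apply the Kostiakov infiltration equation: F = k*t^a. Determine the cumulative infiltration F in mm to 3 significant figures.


F = 48.6 * 88^0.583 = 661 mm
Therefore the cumulative infiltration F = 661 mm.


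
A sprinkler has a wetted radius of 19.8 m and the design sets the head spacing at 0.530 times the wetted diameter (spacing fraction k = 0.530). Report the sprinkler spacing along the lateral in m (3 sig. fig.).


Approach: apply the sprinkler spacing rule (spacing as a fraction of wetted diameter), S = k*(2*R).
S = 0.530 * (2 * 19.8) = 21.0 m
Therefore the sprinkler spacing along the lateral = 21.0 m.


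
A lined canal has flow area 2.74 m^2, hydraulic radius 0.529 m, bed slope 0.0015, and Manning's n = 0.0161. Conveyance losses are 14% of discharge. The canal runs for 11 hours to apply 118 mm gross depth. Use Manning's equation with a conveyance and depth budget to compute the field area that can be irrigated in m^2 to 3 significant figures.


Approach: apply Manning's equation with a conveyance and depth budget, Q = (1/n)*A*R^(2/3)*S^(1/2); Q_field = Q*(1-loss); Area = Q_field*t/(d/1000).
Step 1 — canal discharge (Manning's equation):
  Q = (1/0.0161) * 2.74 * 0.529^(2/3) * 0.0015^(1/2) = 4.3113 m^3/s
Step 2 — delivered flow: Q_field = 4.3113*(1 - 14/100) = 3.7077 m^3/s
Step 3 — volume delivered: V = 3.7077 * 11*3600 = 146830 m^3
Step 4 — area served: A = V / (depth/1000) = 146830 / 0.118 = 1240000 m^2
Therefore the field area that can be irrigated = 1240000 m^2.


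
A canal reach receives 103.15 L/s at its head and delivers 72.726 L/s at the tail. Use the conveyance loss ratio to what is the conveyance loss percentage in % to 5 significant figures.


Approach: apply the conveyance loss ratio, loss% = ((Q_head - Q_tail)/Q_head)*100.
loss = ((103.15 - 72.726)/103.15)*100 = 29.495 %
Therefore the conveyance loss percentage = 29.495 %.


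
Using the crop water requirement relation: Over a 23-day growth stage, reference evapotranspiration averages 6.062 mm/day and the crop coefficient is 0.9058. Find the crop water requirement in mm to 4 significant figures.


Approach: apply the crop water requirement relation, CWR = ET0 * Kc * days.
CWR = 6.062 * 0.9058 * 23 = 126.3 mm
Therefore the crop water requirement = 126.3 mm.


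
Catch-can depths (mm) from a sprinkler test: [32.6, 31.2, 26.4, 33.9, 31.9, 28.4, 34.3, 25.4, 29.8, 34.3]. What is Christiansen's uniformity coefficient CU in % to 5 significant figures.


Approach: apply Christiansen's uniformity coefficient, CU = (1 - mean_abs_deviation/mean)*100.
mean = 30.82000 mm
mean |d_i - mean| = 2.656000 mm
CU = (1 - 2.656000/30.82000)*100 = 91.382 %
Therefore Christiansen's uniformity coefficient CU = 91.382 %.


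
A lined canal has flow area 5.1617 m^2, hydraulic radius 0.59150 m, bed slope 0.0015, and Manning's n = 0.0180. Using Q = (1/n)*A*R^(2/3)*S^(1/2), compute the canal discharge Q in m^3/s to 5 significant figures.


Q = (1/0.0180) * 5.1617 * 0.59150^(2/3) * 0.0015^(1/2) = 7.8259 m^3/s
Therefore the canal discharge Q = 7.8259 m^3/s.


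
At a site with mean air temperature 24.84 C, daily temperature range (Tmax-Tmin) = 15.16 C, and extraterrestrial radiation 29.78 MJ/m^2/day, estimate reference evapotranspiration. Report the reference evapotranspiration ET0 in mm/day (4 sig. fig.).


Approach: apply the Hargreaves-Samani method, ET0 = 0.0023*(Tmean+17.8)*sqrt(Tmax-Tmin)*0.408*Ra.
ET0 = 0.0023*(24.84+17.8)*sqrt(15.16)*0.408*29.78 = 4.640 mm/day
Therefore the reference evapotranspiration ET0 = 4.640 mm/day.


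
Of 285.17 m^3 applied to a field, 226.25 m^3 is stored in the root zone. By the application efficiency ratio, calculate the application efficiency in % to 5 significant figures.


Approach: apply the application efficiency ratio, Ea = (stored/applied)*100.
Ea = (226.25/285.17)*100 = 79.339 %
Therefore the application efficiency = 79.339 %.


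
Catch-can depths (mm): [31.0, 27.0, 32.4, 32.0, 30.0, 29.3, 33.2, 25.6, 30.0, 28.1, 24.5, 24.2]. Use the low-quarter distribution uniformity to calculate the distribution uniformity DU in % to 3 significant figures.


Approach: apply the low-quarter distribution uniformity, DU = (mean of lowest quarter of readings / overall mean)*100.
sorted lowest 3 of 12: [24.2, 24.5, 25.6] -> mean = 24.767 mm
overall mean = 28.942 mm
DU = (24.767/28.942)*100 = 85.6 %
Therefore the distribution uniformity DU = 85.6 %.


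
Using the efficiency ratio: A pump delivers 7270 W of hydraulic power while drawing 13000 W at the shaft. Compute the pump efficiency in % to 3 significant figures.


Approach: apply the efficiency ratio, eta = (P_out/P_in)*100.
eta = (7270 / 13000) * 100 = 55.9 %
Therefore the pump efficiency = 55.9 %.


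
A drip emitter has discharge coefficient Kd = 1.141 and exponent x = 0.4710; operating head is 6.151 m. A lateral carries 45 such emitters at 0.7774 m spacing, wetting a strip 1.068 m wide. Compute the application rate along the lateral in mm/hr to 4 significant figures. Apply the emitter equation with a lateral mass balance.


Approach: apply the emitter equation with a lateral mass balance, q = Kd*h^x; Q = n*q; rate = Q/(n*spacing*width).
Step 1 — single emitter flow (q = Kd*h^x):
  q = 1.141 * 6.151^0.4710 = 2.68460 L/hr
Step 2 — total lateral flow: Q = 45 * 2.68460 = 120.807 L/hr
Step 3 — wetted area: A = 45 * 0.7774 * 1.068 = 37.3618 m^2
Step 4 — application rate: Q/A = 120.807/37.3618 = 3.233 mm/hr
Therefore the application rate along the lateral = 3.233 mm/hr.


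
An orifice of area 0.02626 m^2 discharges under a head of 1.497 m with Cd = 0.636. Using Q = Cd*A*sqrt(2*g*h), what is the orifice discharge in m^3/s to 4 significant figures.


Q = 0.636 * 0.02626 * sqrt(2*9.81*1.497) = 0.09051 m^3/s
Therefore the orifice discharge = 0.09051 m^3/s.


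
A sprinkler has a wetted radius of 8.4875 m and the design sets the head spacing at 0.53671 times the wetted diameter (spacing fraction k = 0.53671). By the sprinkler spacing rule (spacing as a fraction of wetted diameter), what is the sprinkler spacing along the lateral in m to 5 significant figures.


Approach: apply the sprinkler spacing rule (spacing as a fraction of wetted diameter), S = k*(2*R).
S = 0.53671 * (2 * 8.4875) = 9.1107 m
Therefore the sprinkler spacing along the lateral = 9.1107 m.


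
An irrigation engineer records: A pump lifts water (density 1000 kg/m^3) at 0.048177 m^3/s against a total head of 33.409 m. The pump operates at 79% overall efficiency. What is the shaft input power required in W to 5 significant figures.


Approach: apply hydraulic power then efficiency conversion, P = rho*g*Q*H; P_in = P/eta.
Step 1 — hydraulic power (P = rho*g*Q*H):
  P = 1000 * 9.81 * 0.048177 * 33.409 = 15789.64 W
Step 2 — input power: P_in = P/eta = 15789.64 / 0.79 = 19987 W
Therefore the shaft input power required = 19987 W.


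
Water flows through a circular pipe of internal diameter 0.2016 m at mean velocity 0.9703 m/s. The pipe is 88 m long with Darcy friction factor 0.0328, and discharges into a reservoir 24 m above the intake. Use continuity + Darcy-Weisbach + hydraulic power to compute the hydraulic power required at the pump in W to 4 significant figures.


Approach: apply continuity + Darcy-Weisbach + hydraulic power, Q = A*v; hf = f*(L/D)*(v^2/(2g)); H = static + hf; P = rho*g*Q*H.
Step 1 — flow rate (continuity, Q = A*v):
  A = pi*(0.2016/2)^2 = 0.0319206 m^2
  Q = 0.0319206 * 0.9703 = 0.0309726 m^3/s
Step 2 — friction head loss (Darcy-Weisbach):
  hf = 0.0328 * (88/0.2016) * (0.9703^2 / (2*9.81))
  hf = 0.687035 m
Step 3 — total head: H = 24 + 0.687035 = 24.6870 m
Step 4 — hydraulic power (P = rho*g*Q*H):
  P = 1000 * 9.81 * 0.0309726 * 24.6870 = 7501 W
Therefore the hydraulic power required at the pump = 7501 W.


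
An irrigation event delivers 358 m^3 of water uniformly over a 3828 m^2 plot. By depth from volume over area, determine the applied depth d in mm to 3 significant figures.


Approach: apply depth from volume over area, d = (V/A)*1000.
d = (358 / 3828) * 1000 = 93.5 mm
Therefore the applied depth d = 93.5 mm.


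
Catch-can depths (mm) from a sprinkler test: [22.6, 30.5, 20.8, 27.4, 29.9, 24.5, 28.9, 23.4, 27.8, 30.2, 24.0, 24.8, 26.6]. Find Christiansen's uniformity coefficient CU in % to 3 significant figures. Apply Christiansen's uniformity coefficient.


Approach: apply Christiansen's uniformity coefficient, CU = (1 - mean_abs_deviation/mean)*100.
mean = 26.262 mm
mean |d_i - mean| = 2.6876 mm
CU = (1 - 2.6876/26.262)*100 = 89.8 %
Therefore Christiansen's uniformity coefficient CU = 89.8 %.


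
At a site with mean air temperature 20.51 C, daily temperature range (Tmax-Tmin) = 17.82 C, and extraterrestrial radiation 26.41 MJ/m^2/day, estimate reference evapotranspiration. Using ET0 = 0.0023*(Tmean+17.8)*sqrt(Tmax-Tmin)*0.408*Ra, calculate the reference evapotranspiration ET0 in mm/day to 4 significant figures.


ET0 = 0.0023*(20.51+17.8)*sqrt(17.82)*0.408*26.41 = 4.008 mm/day
Therefore the reference evapotranspiration ET0 = 4.008 mm/day.


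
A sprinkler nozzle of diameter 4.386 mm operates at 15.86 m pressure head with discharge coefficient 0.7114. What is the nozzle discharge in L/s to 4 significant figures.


Approach: apply the orifice equation, Q = Cd*A*sqrt(2*g*h), A = pi*(d/2)^2.
A = pi*(4.386e-3/2)^2 = 1.51087e-05 m^2
Q = 0.7114 * 1.51087e-05 * sqrt(2*9.81*15.86) * 1000 = 0.1896 L/s
Therefore the nozzle discharge = 0.1896 L/s.


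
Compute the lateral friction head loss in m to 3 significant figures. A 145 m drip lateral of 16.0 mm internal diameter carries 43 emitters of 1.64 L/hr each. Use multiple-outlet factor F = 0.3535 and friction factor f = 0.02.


Approach: apply Darcy-Weisbach with the multiple-outlet F-factor, Q = n*q/(3600*1000) m^3/s; v = Q/A; hf = F*f*(L/D)*(v^2/(2g)).
Q = 43*1.64/(3600*1000) = 1.9589e-05 m^3/s
A = pi*(16.0e-3/2)^2 = 2.0106e-04 m^2, so v = Q/A = 0.097427 m/s
hf = 0.3535*0.02*(145/0.0160)*(0.097427^2/(2*9.81)) = 0.0310 m
Therefore the lateral friction head loss = 0.0310 m.


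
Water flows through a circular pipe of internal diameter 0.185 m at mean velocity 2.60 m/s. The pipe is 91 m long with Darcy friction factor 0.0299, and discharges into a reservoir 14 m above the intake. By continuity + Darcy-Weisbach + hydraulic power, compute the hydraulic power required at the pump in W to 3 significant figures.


Approach: apply continuity + Darcy-Weisbach + hydraulic power, Q = A*v; hf = f*(L/D)*(v^2/(2g)); H = static + hf; P = rho*g*Q*H.
Step 1 — flow rate (continuity, Q = A*v):
  A = pi*(0.185/2)^2 = 0.026880 m^2
  Q = 0.026880 * 2.60 = 0.069889 m^3/s
Step 2 — friction head loss (Darcy-Weisbach):
  hf = 0.0299 * (91/0.185) * (2.60^2 / (2*9.81))
  hf = 5.0674 m
Step 3 — total head: H = 14 + 5.0674 = 19.067 m
Step 4 — hydraulic power (P = rho*g*Q*H):
  P = 1000 * 9.81 * 0.069889 * 19.067 = 13100 W
Therefore the hydraulic power required at the pump = 13100 W.


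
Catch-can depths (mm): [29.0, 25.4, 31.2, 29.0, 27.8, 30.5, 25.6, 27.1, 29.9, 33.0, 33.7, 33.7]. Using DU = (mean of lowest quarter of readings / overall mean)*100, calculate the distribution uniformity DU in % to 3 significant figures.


sorted lowest 3 of 12: [25.4, 25.6, 27.1] -> mean = 26.033 mm
overall mean = 29.658 mm
DU = (26.033/29.658)*100 = 87.8 %
Therefore the distribution uniformity DU = 87.8 %.


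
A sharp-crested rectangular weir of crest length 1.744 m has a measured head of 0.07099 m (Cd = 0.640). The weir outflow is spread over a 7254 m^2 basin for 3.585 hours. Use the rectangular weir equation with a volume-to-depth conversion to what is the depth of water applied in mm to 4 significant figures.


Approach: apply the rectangular weir equation with a volume-to-depth conversion, Q = (2/3)*Cd*L*sqrt(2g)*H^1.5; d = Q*t/A * 1000.
Step 1 — weir discharge:
  Q = (2/3)*0.640*1.744*sqrt(2*9.81)*0.07099^1.5 = 0.0623420 m^3/s
Step 2 — volume: V = 0.0623420 * 3.585*3600 = 804.585 m^3
Step 3 — depth: d = V/A * 1000 = 804.585/7254 * 1000 = 110.9 mm
Therefore the depth of water applied = 110.9 mm.


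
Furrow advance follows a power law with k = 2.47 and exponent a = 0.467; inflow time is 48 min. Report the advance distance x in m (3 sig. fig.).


Approach: apply the power-law advance function, x = k*t^a.
x = 2.47 * 48^0.467 = 15.1 m
Therefore the advance distance x = 15.1 m.


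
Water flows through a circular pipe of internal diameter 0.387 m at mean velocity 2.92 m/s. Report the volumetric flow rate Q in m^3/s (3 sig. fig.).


Approach: apply the continuity equation for pipe flow, Q = A * v with A = pi*(D/2)^2.
A = pi*(0.387/2)^2 = 0.11763 m^2
Q = 0.11763 * 2.92 = 0.343 m^3/s
Therefore the volumetric flow rate Q = 0.343 m^3/s.


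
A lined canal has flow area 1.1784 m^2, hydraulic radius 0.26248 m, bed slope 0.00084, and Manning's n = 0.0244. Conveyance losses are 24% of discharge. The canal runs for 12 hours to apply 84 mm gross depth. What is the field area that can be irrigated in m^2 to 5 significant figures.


Approach: apply Manning's equation with a conveyance and depth budget, Q = (1/n)*A*R^(2/3)*S^(1/2); Q_field = Q*(1-loss); Area = Q_field*t/(d/1000).
Step 1 — canal discharge (Manning's equation):
  Q = (1/0.0244) * 1.1784 * 0.26248^(2/3) * 0.00084^(1/2) = 0.5738169 m^3/s
Step 2 — delivered flow: Q_field = 0.5738169*(1 - 24/100) = 0.4361009 m^3/s
Step 3 — volume delivered: V = 0.4361009 * 12*3600 = 18839.56 m^3
Step 4 — area served: A = V / (depth/1000) = 18839.56 / 0.084 = 224280 m^2
Therefore the field area that can be irrigated = 224280 m^2.


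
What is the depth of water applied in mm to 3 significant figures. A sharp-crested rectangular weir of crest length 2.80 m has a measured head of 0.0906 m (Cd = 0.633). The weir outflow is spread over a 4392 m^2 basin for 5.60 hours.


Approach: apply the rectangular weir equation with a volume-to-depth conversion, Q = (2/3)*Cd*L*sqrt(2g)*H^1.5; d = Q*t/A * 1000.
Step 1 — weir discharge:
  Q = (2/3)*0.633*2.80*sqrt(2*9.81)*0.0906^1.5 = 0.14273 m^3/s
Step 2 — volume: V = 0.14273 * 5.60*3600 = 2877.4 m^3
Step 3 — depth: d = V/A * 1000 = 2877.4/4392 * 1000 = 655 mm
Therefore the depth of water applied = 655 mm.


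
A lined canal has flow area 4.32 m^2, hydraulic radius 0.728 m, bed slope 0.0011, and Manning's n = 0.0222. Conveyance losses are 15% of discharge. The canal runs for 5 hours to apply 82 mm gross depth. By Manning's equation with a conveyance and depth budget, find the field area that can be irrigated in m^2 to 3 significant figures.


Approach: apply Manning's equation with a conveyance and depth budget, Q = (1/n)*A*R^(2/3)*S^(1/2); Q_field = Q*(1-loss); Area = Q_field*t/(d/1000).
Step 1 — canal discharge (Manning's equation):
  Q = (1/0.0222) * 4.32 * 0.728^(2/3) * 0.0011^(1/2) = 5.2229 m^3/s
Step 2 — delivered flow: Q_field = 5.2229*(1 - 15/100) = 4.4395 m^3/s
Step 3 — volume delivered: V = 4.4395 * 5*3600 = 79911 m^3
Step 4 — area served: A = V / (depth/1000) = 79911 / 0.082 = 975000 m^2
Therefore the field area that can be irrigated = 975000 m^2.


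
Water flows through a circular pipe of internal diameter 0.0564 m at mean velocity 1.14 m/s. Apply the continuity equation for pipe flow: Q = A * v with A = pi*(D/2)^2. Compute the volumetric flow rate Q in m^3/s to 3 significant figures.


A = pi*(0.0564/2)^2 = 0.0024983 m^2
Q = 0.0024983 * 1.14 = 0.00285 m^3/s
Therefore the volumetric flow rate Q = 0.00285 m^3/s.


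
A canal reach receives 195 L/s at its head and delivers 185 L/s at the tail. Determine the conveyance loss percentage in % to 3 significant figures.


Approach: apply the conveyance loss ratio, loss% = ((Q_head - Q_tail)/Q_head)*100.
loss = ((195 - 185)/195)*100 = 5.13 %
Therefore the conveyance loss percentage = 5.13 %.


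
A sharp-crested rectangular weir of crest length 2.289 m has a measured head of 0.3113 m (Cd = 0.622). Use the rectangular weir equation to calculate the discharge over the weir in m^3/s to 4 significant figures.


Approach: apply the rectangular weir equation, Q = (2/3)*Cd*L*sqrt(2g)*H^1.5.
Q = (2/3)*0.622*2.289*sqrt(2*9.81)*0.3113^1.5 = 0.7302 m^3/s
Therefore the discharge over the weir = 0.7302 m^3/s.


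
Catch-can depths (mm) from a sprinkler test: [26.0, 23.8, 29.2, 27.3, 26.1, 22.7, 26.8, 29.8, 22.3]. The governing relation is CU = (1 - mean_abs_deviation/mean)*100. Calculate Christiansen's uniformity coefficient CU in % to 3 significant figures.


mean = 26.000 mm
mean |d_i - mean| = 2.0444 mm
CU = (1 - 2.0444/26.000)*100 = 92.1 %
Therefore Christiansen's uniformity coefficient CU = 92.1 %.


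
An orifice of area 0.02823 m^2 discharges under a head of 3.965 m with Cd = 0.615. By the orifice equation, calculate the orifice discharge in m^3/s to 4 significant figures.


Approach: apply the orifice equation, Q = Cd*A*sqrt(2*g*h).
Q = 0.615 * 0.02823 * sqrt(2*9.81*3.965) = 0.1531 m^3/s
Therefore the orifice discharge = 0.1531 m^3/s.


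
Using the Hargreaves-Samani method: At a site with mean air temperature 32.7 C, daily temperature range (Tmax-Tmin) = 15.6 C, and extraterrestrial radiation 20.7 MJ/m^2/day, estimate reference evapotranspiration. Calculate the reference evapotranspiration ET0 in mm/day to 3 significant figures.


Approach: apply the Hargreaves-Samani method, ET0 = 0.0023*(Tmean+17.8)*sqrt(Tmax-Tmin)*0.408*Ra.
ET0 = 0.0023*(32.7+17.8)*sqrt(15.6)*0.408*20.7 = 3.87 mm/day
Therefore the reference evapotranspiration ET0 = 3.87 mm/day.
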